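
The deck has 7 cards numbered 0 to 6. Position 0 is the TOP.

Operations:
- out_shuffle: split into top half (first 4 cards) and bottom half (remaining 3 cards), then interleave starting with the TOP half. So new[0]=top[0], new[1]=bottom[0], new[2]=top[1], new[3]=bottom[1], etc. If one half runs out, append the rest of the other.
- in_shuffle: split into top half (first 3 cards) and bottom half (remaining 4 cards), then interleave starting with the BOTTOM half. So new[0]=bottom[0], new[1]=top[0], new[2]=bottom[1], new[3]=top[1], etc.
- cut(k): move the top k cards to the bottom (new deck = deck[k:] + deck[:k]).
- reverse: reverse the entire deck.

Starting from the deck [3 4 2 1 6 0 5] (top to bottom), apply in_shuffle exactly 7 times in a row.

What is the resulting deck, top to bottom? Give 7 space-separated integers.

Answer: 1 3 6 4 0 2 5

Derivation:
After op 1 (in_shuffle): [1 3 6 4 0 2 5]
After op 2 (in_shuffle): [4 1 0 3 2 6 5]
After op 3 (in_shuffle): [3 4 2 1 6 0 5]
After op 4 (in_shuffle): [1 3 6 4 0 2 5]
After op 5 (in_shuffle): [4 1 0 3 2 6 5]
After op 6 (in_shuffle): [3 4 2 1 6 0 5]
After op 7 (in_shuffle): [1 3 6 4 0 2 5]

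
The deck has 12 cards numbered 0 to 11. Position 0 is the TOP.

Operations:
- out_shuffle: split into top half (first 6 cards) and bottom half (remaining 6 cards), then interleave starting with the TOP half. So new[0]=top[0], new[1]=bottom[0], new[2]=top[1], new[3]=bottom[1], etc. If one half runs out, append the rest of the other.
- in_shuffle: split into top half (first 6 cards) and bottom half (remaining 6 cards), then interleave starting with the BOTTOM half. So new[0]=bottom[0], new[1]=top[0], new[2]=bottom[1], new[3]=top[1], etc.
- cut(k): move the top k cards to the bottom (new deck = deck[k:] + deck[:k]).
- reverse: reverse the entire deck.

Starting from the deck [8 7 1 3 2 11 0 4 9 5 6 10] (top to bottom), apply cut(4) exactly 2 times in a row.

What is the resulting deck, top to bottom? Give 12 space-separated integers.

After op 1 (cut(4)): [2 11 0 4 9 5 6 10 8 7 1 3]
After op 2 (cut(4)): [9 5 6 10 8 7 1 3 2 11 0 4]

Answer: 9 5 6 10 8 7 1 3 2 11 0 4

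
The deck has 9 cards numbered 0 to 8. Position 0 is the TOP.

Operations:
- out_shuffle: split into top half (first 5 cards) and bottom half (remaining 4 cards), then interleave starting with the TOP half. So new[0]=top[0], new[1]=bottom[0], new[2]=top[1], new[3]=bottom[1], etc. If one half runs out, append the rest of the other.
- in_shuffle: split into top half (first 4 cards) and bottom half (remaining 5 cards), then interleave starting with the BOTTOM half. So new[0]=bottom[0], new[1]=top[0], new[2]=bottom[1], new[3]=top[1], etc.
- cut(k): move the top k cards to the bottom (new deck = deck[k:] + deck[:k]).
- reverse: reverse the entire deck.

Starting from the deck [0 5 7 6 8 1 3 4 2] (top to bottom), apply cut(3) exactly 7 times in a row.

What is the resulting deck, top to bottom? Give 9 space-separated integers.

Answer: 6 8 1 3 4 2 0 5 7

Derivation:
After op 1 (cut(3)): [6 8 1 3 4 2 0 5 7]
After op 2 (cut(3)): [3 4 2 0 5 7 6 8 1]
After op 3 (cut(3)): [0 5 7 6 8 1 3 4 2]
After op 4 (cut(3)): [6 8 1 3 4 2 0 5 7]
After op 5 (cut(3)): [3 4 2 0 5 7 6 8 1]
After op 6 (cut(3)): [0 5 7 6 8 1 3 4 2]
After op 7 (cut(3)): [6 8 1 3 4 2 0 5 7]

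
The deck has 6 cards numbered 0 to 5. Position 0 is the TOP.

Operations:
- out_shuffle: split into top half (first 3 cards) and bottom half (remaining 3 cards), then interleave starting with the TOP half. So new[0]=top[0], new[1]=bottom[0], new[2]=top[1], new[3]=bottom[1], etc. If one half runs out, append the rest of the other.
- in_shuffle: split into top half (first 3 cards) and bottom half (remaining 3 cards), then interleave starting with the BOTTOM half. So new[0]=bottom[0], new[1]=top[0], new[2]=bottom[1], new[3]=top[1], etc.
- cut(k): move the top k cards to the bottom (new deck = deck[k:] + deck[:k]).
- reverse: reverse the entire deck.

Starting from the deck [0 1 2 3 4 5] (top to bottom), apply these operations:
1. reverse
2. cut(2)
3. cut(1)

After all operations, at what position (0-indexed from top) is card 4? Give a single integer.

After op 1 (reverse): [5 4 3 2 1 0]
After op 2 (cut(2)): [3 2 1 0 5 4]
After op 3 (cut(1)): [2 1 0 5 4 3]
Card 4 is at position 4.

Answer: 4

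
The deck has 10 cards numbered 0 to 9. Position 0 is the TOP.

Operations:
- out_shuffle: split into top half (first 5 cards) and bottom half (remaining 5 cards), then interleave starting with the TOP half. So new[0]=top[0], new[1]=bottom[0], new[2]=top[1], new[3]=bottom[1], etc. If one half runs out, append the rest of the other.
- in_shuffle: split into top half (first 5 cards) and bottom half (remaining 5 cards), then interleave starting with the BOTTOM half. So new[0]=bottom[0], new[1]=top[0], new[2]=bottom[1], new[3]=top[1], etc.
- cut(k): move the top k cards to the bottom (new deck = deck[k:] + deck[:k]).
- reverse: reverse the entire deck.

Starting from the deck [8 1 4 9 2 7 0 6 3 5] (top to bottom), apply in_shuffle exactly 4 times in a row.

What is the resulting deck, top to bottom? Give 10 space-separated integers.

Answer: 3 0 2 4 8 5 6 7 9 1

Derivation:
After op 1 (in_shuffle): [7 8 0 1 6 4 3 9 5 2]
After op 2 (in_shuffle): [4 7 3 8 9 0 5 1 2 6]
After op 3 (in_shuffle): [0 4 5 7 1 3 2 8 6 9]
After op 4 (in_shuffle): [3 0 2 4 8 5 6 7 9 1]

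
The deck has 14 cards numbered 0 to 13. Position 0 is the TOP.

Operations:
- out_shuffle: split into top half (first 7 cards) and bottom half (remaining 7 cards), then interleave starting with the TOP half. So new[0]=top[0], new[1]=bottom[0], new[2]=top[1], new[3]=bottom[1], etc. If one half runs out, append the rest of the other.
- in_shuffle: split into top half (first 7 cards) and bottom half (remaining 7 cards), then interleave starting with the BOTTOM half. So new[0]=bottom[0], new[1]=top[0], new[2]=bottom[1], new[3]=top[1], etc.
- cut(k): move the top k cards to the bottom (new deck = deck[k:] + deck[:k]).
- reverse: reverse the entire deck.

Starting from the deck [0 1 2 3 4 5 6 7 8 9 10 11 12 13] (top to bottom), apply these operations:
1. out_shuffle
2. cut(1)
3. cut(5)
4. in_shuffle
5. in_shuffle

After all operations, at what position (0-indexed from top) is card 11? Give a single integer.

Answer: 0

Derivation:
After op 1 (out_shuffle): [0 7 1 8 2 9 3 10 4 11 5 12 6 13]
After op 2 (cut(1)): [7 1 8 2 9 3 10 4 11 5 12 6 13 0]
After op 3 (cut(5)): [3 10 4 11 5 12 6 13 0 7 1 8 2 9]
After op 4 (in_shuffle): [13 3 0 10 7 4 1 11 8 5 2 12 9 6]
After op 5 (in_shuffle): [11 13 8 3 5 0 2 10 12 7 9 4 6 1]
Card 11 is at position 0.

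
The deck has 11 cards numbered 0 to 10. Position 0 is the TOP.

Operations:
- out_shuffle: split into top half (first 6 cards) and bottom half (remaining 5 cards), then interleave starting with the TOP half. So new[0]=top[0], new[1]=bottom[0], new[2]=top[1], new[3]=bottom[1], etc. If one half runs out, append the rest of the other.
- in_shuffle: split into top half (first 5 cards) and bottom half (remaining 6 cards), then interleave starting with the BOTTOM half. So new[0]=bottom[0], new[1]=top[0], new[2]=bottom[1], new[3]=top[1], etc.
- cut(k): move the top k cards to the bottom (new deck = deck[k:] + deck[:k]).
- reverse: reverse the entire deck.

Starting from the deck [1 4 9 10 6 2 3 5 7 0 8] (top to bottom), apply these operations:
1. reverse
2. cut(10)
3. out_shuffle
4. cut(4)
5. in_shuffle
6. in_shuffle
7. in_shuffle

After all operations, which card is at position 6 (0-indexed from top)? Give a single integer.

Answer: 5

Derivation:
After op 1 (reverse): [8 0 7 5 3 2 6 10 9 4 1]
After op 2 (cut(10)): [1 8 0 7 5 3 2 6 10 9 4]
After op 3 (out_shuffle): [1 2 8 6 0 10 7 9 5 4 3]
After op 4 (cut(4)): [0 10 7 9 5 4 3 1 2 8 6]
After op 5 (in_shuffle): [4 0 3 10 1 7 2 9 8 5 6]
After op 6 (in_shuffle): [7 4 2 0 9 3 8 10 5 1 6]
After op 7 (in_shuffle): [3 7 8 4 10 2 5 0 1 9 6]
Position 6: card 5.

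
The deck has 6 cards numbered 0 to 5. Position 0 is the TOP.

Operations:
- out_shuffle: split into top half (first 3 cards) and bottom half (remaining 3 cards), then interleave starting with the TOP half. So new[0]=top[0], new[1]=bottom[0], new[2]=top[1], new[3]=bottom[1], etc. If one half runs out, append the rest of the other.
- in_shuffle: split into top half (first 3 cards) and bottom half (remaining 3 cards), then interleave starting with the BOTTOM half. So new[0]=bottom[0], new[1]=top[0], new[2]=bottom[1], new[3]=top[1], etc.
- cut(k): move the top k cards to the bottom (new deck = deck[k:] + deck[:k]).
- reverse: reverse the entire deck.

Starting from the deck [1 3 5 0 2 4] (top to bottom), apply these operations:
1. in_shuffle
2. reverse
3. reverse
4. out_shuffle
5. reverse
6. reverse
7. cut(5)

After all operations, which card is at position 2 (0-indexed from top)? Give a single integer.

After op 1 (in_shuffle): [0 1 2 3 4 5]
After op 2 (reverse): [5 4 3 2 1 0]
After op 3 (reverse): [0 1 2 3 4 5]
After op 4 (out_shuffle): [0 3 1 4 2 5]
After op 5 (reverse): [5 2 4 1 3 0]
After op 6 (reverse): [0 3 1 4 2 5]
After op 7 (cut(5)): [5 0 3 1 4 2]
Position 2: card 3.

Answer: 3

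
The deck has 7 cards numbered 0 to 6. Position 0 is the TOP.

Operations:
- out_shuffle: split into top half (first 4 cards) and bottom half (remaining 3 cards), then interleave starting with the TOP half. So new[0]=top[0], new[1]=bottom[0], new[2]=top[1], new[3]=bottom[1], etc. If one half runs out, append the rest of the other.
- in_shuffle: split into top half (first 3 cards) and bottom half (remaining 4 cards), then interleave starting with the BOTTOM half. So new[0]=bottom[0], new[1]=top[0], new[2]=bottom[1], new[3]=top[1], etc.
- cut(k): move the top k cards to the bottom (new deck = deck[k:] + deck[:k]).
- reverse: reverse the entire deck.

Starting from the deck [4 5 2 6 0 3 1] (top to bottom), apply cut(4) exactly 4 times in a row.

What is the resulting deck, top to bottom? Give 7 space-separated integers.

Answer: 2 6 0 3 1 4 5

Derivation:
After op 1 (cut(4)): [0 3 1 4 5 2 6]
After op 2 (cut(4)): [5 2 6 0 3 1 4]
After op 3 (cut(4)): [3 1 4 5 2 6 0]
After op 4 (cut(4)): [2 6 0 3 1 4 5]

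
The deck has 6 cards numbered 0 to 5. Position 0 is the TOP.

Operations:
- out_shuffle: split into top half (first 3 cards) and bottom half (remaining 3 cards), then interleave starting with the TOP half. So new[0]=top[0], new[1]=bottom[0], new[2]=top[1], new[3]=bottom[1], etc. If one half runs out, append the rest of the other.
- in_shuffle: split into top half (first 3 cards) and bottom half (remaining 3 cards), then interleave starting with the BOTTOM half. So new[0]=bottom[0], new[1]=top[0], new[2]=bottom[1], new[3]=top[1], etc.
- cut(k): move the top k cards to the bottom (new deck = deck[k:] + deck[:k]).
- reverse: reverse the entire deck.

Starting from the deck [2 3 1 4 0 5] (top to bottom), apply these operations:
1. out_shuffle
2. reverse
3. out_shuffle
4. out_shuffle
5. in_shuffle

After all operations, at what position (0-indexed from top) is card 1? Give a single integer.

Answer: 2

Derivation:
After op 1 (out_shuffle): [2 4 3 0 1 5]
After op 2 (reverse): [5 1 0 3 4 2]
After op 3 (out_shuffle): [5 3 1 4 0 2]
After op 4 (out_shuffle): [5 4 3 0 1 2]
After op 5 (in_shuffle): [0 5 1 4 2 3]
Card 1 is at position 2.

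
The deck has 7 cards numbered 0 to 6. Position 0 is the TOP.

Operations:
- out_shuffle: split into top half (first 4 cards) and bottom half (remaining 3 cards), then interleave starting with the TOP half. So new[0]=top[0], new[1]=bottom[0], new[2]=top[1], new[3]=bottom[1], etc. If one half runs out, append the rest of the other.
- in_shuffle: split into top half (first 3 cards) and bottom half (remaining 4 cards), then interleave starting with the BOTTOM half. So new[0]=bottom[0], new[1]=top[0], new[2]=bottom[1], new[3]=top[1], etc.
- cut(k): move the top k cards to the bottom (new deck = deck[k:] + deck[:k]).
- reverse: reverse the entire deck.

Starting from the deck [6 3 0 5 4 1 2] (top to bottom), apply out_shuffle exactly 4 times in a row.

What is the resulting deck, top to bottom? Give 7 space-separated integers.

Answer: 6 4 3 1 0 2 5

Derivation:
After op 1 (out_shuffle): [6 4 3 1 0 2 5]
After op 2 (out_shuffle): [6 0 4 2 3 5 1]
After op 3 (out_shuffle): [6 3 0 5 4 1 2]
After op 4 (out_shuffle): [6 4 3 1 0 2 5]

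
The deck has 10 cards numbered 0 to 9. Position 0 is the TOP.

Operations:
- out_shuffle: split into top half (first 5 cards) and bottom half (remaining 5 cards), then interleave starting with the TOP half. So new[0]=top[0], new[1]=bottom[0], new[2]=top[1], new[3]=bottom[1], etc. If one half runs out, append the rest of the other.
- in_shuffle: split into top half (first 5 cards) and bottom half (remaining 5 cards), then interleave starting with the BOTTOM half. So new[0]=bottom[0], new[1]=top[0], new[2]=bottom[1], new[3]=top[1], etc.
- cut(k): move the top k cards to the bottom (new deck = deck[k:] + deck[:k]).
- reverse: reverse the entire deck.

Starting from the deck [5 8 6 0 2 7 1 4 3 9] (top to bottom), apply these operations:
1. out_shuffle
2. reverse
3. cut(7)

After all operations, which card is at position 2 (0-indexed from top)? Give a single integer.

Answer: 5

Derivation:
After op 1 (out_shuffle): [5 7 8 1 6 4 0 3 2 9]
After op 2 (reverse): [9 2 3 0 4 6 1 8 7 5]
After op 3 (cut(7)): [8 7 5 9 2 3 0 4 6 1]
Position 2: card 5.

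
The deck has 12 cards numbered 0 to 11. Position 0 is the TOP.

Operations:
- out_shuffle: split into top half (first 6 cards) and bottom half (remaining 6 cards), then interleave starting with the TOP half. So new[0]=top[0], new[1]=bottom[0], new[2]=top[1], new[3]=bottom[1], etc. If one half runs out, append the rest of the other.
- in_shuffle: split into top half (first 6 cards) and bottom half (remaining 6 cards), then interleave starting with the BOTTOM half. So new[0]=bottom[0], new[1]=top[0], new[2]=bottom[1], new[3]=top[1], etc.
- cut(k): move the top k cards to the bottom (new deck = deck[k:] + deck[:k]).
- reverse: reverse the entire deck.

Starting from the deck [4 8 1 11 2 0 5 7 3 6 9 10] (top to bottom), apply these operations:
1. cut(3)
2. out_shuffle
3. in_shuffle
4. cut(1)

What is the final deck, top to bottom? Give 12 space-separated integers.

After op 1 (cut(3)): [11 2 0 5 7 3 6 9 10 4 8 1]
After op 2 (out_shuffle): [11 6 2 9 0 10 5 4 7 8 3 1]
After op 3 (in_shuffle): [5 11 4 6 7 2 8 9 3 0 1 10]
After op 4 (cut(1)): [11 4 6 7 2 8 9 3 0 1 10 5]

Answer: 11 4 6 7 2 8 9 3 0 1 10 5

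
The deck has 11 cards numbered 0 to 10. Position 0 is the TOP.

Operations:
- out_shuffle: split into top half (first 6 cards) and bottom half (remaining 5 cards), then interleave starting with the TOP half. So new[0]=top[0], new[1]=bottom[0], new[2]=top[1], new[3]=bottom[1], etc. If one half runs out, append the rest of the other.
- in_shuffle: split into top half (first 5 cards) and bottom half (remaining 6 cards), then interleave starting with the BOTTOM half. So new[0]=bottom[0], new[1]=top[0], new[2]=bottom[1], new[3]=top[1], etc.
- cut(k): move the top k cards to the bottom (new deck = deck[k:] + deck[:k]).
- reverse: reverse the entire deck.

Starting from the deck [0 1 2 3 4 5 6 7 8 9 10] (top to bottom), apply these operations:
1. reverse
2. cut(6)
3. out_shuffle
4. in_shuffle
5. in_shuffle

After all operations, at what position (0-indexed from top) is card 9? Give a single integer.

After op 1 (reverse): [10 9 8 7 6 5 4 3 2 1 0]
After op 2 (cut(6)): [4 3 2 1 0 10 9 8 7 6 5]
After op 3 (out_shuffle): [4 9 3 8 2 7 1 6 0 5 10]
After op 4 (in_shuffle): [7 4 1 9 6 3 0 8 5 2 10]
After op 5 (in_shuffle): [3 7 0 4 8 1 5 9 2 6 10]
Card 9 is at position 7.

Answer: 7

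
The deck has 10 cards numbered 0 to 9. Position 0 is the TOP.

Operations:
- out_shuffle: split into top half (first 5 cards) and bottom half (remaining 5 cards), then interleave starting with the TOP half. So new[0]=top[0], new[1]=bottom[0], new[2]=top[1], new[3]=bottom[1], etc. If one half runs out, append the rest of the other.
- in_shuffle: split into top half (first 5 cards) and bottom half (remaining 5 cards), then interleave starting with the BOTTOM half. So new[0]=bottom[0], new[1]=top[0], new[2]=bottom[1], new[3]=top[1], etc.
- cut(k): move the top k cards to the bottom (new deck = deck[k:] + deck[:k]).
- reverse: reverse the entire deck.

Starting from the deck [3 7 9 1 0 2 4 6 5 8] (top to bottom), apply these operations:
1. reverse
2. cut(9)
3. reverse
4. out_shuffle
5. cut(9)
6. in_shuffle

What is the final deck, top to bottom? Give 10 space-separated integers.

Answer: 1 3 5 7 0 4 8 9 2 6

Derivation:
After op 1 (reverse): [8 5 6 4 2 0 1 9 7 3]
After op 2 (cut(9)): [3 8 5 6 4 2 0 1 9 7]
After op 3 (reverse): [7 9 1 0 2 4 6 5 8 3]
After op 4 (out_shuffle): [7 4 9 6 1 5 0 8 2 3]
After op 5 (cut(9)): [3 7 4 9 6 1 5 0 8 2]
After op 6 (in_shuffle): [1 3 5 7 0 4 8 9 2 6]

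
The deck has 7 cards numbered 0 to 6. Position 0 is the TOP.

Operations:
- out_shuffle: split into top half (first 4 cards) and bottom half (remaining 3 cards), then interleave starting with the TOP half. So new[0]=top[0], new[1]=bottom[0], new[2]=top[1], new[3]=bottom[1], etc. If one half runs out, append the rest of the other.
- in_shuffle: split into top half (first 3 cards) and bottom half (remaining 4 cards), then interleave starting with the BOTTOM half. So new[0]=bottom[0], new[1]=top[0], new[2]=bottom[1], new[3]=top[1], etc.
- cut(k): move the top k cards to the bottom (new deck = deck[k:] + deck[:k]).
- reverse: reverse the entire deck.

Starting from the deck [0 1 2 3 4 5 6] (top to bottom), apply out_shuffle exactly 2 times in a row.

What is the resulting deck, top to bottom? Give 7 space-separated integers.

After op 1 (out_shuffle): [0 4 1 5 2 6 3]
After op 2 (out_shuffle): [0 2 4 6 1 3 5]

Answer: 0 2 4 6 1 3 5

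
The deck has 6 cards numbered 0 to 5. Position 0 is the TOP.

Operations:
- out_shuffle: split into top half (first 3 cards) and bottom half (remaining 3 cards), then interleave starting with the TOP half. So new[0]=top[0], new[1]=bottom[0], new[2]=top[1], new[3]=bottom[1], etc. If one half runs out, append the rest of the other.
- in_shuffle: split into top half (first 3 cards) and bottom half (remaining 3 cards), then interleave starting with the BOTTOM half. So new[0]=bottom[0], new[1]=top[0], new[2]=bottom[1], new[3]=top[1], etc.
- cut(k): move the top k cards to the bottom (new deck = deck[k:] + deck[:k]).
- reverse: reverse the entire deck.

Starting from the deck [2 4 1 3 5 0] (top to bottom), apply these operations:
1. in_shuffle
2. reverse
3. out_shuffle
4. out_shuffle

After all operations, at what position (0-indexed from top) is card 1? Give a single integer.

After op 1 (in_shuffle): [3 2 5 4 0 1]
After op 2 (reverse): [1 0 4 5 2 3]
After op 3 (out_shuffle): [1 5 0 2 4 3]
After op 4 (out_shuffle): [1 2 5 4 0 3]
Card 1 is at position 0.

Answer: 0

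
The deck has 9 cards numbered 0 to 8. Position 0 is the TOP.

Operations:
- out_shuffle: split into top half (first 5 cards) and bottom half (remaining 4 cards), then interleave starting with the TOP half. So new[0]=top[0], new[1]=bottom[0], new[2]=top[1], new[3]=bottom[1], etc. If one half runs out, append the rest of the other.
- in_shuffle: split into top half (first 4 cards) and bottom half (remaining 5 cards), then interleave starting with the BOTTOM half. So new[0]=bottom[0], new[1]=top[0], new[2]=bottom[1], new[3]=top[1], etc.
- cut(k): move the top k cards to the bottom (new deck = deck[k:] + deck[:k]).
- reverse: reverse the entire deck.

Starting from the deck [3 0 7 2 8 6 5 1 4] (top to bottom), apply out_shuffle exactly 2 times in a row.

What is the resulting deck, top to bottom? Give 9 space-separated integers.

After op 1 (out_shuffle): [3 6 0 5 7 1 2 4 8]
After op 2 (out_shuffle): [3 1 6 2 0 4 5 8 7]

Answer: 3 1 6 2 0 4 5 8 7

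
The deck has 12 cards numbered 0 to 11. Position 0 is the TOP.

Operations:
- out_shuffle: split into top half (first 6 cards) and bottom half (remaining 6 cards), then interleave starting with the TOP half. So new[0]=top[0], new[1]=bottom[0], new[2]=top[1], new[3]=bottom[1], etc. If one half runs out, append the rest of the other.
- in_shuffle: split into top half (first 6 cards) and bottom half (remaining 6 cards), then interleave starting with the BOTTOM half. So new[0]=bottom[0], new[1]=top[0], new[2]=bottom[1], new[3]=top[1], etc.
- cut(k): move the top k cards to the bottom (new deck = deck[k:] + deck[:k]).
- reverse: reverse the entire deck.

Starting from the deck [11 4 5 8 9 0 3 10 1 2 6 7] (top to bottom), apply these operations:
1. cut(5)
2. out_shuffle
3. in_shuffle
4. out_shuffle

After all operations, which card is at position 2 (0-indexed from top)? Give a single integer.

Answer: 0

Derivation:
After op 1 (cut(5)): [0 3 10 1 2 6 7 11 4 5 8 9]
After op 2 (out_shuffle): [0 7 3 11 10 4 1 5 2 8 6 9]
After op 3 (in_shuffle): [1 0 5 7 2 3 8 11 6 10 9 4]
After op 4 (out_shuffle): [1 8 0 11 5 6 7 10 2 9 3 4]
Position 2: card 0.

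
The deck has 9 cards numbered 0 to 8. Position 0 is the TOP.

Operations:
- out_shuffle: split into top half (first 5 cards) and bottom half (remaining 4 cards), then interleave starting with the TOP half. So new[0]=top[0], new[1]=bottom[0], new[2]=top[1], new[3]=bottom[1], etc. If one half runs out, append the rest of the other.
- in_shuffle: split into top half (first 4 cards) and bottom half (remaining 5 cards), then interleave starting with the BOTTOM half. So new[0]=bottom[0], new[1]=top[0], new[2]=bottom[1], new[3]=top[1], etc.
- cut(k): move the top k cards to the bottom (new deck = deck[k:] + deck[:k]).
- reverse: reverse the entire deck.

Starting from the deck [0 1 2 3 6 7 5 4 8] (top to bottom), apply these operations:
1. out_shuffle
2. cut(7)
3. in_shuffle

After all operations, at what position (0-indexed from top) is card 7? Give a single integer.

Answer: 7

Derivation:
After op 1 (out_shuffle): [0 7 1 5 2 4 3 8 6]
After op 2 (cut(7)): [8 6 0 7 1 5 2 4 3]
After op 3 (in_shuffle): [1 8 5 6 2 0 4 7 3]
Card 7 is at position 7.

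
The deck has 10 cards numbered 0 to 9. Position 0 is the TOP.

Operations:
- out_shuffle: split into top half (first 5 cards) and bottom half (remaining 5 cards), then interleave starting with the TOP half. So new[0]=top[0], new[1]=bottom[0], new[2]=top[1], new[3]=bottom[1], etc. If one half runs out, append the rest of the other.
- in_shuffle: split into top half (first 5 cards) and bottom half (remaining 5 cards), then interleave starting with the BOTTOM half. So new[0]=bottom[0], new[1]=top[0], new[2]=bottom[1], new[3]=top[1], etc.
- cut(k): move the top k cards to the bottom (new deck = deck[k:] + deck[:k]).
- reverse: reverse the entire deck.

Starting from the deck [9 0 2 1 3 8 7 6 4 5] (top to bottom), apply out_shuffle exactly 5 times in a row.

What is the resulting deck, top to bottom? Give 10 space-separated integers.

Answer: 9 2 3 7 4 0 1 8 6 5

Derivation:
After op 1 (out_shuffle): [9 8 0 7 2 6 1 4 3 5]
After op 2 (out_shuffle): [9 6 8 1 0 4 7 3 2 5]
After op 3 (out_shuffle): [9 4 6 7 8 3 1 2 0 5]
After op 4 (out_shuffle): [9 3 4 1 6 2 7 0 8 5]
After op 5 (out_shuffle): [9 2 3 7 4 0 1 8 6 5]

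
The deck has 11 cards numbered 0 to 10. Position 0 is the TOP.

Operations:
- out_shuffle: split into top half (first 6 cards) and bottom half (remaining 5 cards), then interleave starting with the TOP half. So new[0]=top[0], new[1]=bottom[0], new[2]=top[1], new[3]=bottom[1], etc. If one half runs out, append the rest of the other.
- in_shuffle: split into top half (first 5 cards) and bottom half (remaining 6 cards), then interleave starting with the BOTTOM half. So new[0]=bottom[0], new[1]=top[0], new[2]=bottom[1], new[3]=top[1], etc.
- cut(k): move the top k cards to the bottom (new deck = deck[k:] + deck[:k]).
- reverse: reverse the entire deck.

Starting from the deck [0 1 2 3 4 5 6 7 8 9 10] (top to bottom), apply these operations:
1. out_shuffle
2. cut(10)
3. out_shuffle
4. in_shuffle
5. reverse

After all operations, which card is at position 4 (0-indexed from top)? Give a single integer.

After op 1 (out_shuffle): [0 6 1 7 2 8 3 9 4 10 5]
After op 2 (cut(10)): [5 0 6 1 7 2 8 3 9 4 10]
After op 3 (out_shuffle): [5 8 0 3 6 9 1 4 7 10 2]
After op 4 (in_shuffle): [9 5 1 8 4 0 7 3 10 6 2]
After op 5 (reverse): [2 6 10 3 7 0 4 8 1 5 9]
Position 4: card 7.

Answer: 7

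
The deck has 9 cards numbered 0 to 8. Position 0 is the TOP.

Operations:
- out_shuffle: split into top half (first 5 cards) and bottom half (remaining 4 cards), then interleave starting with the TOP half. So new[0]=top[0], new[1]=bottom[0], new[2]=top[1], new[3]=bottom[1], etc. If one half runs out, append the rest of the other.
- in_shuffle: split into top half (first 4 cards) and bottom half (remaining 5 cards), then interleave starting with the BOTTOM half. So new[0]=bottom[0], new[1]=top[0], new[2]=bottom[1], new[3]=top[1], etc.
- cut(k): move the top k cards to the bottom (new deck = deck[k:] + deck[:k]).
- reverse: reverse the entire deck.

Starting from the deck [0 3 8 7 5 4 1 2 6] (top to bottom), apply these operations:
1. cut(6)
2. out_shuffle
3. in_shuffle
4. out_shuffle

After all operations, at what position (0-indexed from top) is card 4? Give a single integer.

Answer: 3

Derivation:
After op 1 (cut(6)): [1 2 6 0 3 8 7 5 4]
After op 2 (out_shuffle): [1 8 2 7 6 5 0 4 3]
After op 3 (in_shuffle): [6 1 5 8 0 2 4 7 3]
After op 4 (out_shuffle): [6 2 1 4 5 7 8 3 0]
Card 4 is at position 3.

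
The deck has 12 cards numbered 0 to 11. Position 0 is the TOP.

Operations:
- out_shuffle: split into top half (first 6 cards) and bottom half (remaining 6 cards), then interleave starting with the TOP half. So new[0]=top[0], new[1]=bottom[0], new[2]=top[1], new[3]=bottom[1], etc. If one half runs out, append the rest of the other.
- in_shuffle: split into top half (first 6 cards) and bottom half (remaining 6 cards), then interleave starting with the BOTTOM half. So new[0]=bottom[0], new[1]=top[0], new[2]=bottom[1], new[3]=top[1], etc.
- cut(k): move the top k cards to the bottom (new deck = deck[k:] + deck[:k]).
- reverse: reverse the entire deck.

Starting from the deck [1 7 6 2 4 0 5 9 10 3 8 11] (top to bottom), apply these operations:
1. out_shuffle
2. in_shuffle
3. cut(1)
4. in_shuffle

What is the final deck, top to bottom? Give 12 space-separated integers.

Answer: 9 1 0 3 6 5 11 4 10 7 2 8

Derivation:
After op 1 (out_shuffle): [1 5 7 9 6 10 2 3 4 8 0 11]
After op 2 (in_shuffle): [2 1 3 5 4 7 8 9 0 6 11 10]
After op 3 (cut(1)): [1 3 5 4 7 8 9 0 6 11 10 2]
After op 4 (in_shuffle): [9 1 0 3 6 5 11 4 10 7 2 8]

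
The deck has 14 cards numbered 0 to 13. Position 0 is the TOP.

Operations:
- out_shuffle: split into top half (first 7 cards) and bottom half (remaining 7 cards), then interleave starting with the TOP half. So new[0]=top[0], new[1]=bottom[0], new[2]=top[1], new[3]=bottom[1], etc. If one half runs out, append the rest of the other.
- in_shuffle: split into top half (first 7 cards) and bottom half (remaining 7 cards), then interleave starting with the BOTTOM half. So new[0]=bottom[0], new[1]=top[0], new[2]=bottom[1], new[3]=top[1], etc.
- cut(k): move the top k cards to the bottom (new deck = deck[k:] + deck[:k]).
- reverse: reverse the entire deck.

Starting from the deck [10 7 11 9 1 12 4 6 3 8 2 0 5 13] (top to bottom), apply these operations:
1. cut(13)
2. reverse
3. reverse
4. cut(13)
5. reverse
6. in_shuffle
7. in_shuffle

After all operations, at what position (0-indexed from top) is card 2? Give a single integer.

After op 1 (cut(13)): [13 10 7 11 9 1 12 4 6 3 8 2 0 5]
After op 2 (reverse): [5 0 2 8 3 6 4 12 1 9 11 7 10 13]
After op 3 (reverse): [13 10 7 11 9 1 12 4 6 3 8 2 0 5]
After op 4 (cut(13)): [5 13 10 7 11 9 1 12 4 6 3 8 2 0]
After op 5 (reverse): [0 2 8 3 6 4 12 1 9 11 7 10 13 5]
After op 6 (in_shuffle): [1 0 9 2 11 8 7 3 10 6 13 4 5 12]
After op 7 (in_shuffle): [3 1 10 0 6 9 13 2 4 11 5 8 12 7]
Card 2 is at position 7.

Answer: 7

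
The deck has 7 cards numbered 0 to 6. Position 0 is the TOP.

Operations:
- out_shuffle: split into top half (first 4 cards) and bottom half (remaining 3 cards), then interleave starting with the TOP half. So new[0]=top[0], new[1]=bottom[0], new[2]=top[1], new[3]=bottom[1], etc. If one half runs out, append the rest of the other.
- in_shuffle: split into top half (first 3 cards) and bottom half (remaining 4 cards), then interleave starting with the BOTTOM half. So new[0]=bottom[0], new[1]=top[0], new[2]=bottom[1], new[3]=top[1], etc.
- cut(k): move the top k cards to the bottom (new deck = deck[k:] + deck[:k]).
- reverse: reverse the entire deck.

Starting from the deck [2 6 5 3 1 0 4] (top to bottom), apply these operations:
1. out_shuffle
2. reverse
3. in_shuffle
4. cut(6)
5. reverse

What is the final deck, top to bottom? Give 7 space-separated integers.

Answer: 5 1 4 6 3 0 2

Derivation:
After op 1 (out_shuffle): [2 1 6 0 5 4 3]
After op 2 (reverse): [3 4 5 0 6 1 2]
After op 3 (in_shuffle): [0 3 6 4 1 5 2]
After op 4 (cut(6)): [2 0 3 6 4 1 5]
After op 5 (reverse): [5 1 4 6 3 0 2]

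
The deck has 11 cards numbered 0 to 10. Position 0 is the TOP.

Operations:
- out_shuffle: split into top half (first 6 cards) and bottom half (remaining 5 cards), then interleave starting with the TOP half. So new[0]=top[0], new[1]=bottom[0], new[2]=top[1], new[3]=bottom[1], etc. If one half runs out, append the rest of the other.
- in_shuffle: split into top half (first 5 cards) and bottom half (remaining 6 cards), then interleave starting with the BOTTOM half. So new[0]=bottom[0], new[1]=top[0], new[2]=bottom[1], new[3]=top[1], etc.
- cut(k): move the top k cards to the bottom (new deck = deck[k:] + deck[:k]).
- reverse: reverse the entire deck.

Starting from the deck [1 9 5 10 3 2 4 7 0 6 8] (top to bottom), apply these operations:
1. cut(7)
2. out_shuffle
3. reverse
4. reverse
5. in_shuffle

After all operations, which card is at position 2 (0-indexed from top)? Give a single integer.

After op 1 (cut(7)): [7 0 6 8 1 9 5 10 3 2 4]
After op 2 (out_shuffle): [7 5 0 10 6 3 8 2 1 4 9]
After op 3 (reverse): [9 4 1 2 8 3 6 10 0 5 7]
After op 4 (reverse): [7 5 0 10 6 3 8 2 1 4 9]
After op 5 (in_shuffle): [3 7 8 5 2 0 1 10 4 6 9]
Position 2: card 8.

Answer: 8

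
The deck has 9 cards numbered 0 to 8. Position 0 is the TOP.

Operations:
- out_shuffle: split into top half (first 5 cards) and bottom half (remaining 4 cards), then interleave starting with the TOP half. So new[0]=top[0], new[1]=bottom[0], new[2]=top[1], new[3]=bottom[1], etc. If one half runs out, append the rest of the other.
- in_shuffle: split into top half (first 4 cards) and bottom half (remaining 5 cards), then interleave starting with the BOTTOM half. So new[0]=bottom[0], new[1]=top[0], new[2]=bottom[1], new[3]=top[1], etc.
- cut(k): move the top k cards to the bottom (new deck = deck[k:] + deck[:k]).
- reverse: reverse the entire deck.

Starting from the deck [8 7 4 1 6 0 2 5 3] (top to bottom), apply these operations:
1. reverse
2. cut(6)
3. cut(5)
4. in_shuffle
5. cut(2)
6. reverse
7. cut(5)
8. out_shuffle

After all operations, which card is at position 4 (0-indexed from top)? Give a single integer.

Answer: 0

Derivation:
After op 1 (reverse): [3 5 2 0 6 1 4 7 8]
After op 2 (cut(6)): [4 7 8 3 5 2 0 6 1]
After op 3 (cut(5)): [2 0 6 1 4 7 8 3 5]
After op 4 (in_shuffle): [4 2 7 0 8 6 3 1 5]
After op 5 (cut(2)): [7 0 8 6 3 1 5 4 2]
After op 6 (reverse): [2 4 5 1 3 6 8 0 7]
After op 7 (cut(5)): [6 8 0 7 2 4 5 1 3]
After op 8 (out_shuffle): [6 4 8 5 0 1 7 3 2]
Position 4: card 0.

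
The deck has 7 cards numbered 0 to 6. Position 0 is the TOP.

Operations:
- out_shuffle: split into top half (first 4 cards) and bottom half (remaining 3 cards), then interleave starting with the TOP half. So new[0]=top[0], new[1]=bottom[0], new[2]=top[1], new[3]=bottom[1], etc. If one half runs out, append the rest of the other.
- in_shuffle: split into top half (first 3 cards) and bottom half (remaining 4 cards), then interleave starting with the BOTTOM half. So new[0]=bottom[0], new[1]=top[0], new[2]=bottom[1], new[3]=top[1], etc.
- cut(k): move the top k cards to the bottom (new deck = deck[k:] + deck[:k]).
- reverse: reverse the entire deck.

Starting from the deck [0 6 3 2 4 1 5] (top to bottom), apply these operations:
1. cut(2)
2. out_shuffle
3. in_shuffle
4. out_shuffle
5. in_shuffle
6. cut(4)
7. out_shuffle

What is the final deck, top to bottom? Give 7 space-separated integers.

Answer: 1 0 3 4 5 6 2

Derivation:
After op 1 (cut(2)): [3 2 4 1 5 0 6]
After op 2 (out_shuffle): [3 5 2 0 4 6 1]
After op 3 (in_shuffle): [0 3 4 5 6 2 1]
After op 4 (out_shuffle): [0 6 3 2 4 1 5]
After op 5 (in_shuffle): [2 0 4 6 1 3 5]
After op 6 (cut(4)): [1 3 5 2 0 4 6]
After op 7 (out_shuffle): [1 0 3 4 5 6 2]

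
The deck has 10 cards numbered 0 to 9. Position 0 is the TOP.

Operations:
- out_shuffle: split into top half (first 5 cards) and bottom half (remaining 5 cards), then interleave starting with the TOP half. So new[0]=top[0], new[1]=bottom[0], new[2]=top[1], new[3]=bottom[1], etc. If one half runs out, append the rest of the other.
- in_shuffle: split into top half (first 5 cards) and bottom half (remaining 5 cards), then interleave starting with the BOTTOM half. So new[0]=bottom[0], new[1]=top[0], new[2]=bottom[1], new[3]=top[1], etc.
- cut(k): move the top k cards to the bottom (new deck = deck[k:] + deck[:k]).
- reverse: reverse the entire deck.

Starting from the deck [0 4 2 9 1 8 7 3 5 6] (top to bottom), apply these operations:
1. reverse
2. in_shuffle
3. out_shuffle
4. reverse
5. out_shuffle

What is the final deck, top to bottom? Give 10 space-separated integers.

After op 1 (reverse): [6 5 3 7 8 1 9 2 4 0]
After op 2 (in_shuffle): [1 6 9 5 2 3 4 7 0 8]
After op 3 (out_shuffle): [1 3 6 4 9 7 5 0 2 8]
After op 4 (reverse): [8 2 0 5 7 9 4 6 3 1]
After op 5 (out_shuffle): [8 9 2 4 0 6 5 3 7 1]

Answer: 8 9 2 4 0 6 5 3 7 1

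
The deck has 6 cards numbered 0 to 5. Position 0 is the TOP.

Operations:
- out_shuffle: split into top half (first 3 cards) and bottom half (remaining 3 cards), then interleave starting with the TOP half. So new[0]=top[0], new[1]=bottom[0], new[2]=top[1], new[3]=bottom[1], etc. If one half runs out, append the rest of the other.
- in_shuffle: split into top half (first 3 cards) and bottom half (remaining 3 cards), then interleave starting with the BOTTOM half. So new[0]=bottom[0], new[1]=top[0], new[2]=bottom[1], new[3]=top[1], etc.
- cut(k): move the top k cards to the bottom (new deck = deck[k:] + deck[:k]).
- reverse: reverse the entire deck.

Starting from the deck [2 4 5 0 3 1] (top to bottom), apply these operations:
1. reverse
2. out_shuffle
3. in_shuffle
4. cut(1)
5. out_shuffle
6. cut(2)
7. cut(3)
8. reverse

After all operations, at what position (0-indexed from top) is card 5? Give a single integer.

Answer: 0

Derivation:
After op 1 (reverse): [1 3 0 5 4 2]
After op 2 (out_shuffle): [1 5 3 4 0 2]
After op 3 (in_shuffle): [4 1 0 5 2 3]
After op 4 (cut(1)): [1 0 5 2 3 4]
After op 5 (out_shuffle): [1 2 0 3 5 4]
After op 6 (cut(2)): [0 3 5 4 1 2]
After op 7 (cut(3)): [4 1 2 0 3 5]
After op 8 (reverse): [5 3 0 2 1 4]
Card 5 is at position 0.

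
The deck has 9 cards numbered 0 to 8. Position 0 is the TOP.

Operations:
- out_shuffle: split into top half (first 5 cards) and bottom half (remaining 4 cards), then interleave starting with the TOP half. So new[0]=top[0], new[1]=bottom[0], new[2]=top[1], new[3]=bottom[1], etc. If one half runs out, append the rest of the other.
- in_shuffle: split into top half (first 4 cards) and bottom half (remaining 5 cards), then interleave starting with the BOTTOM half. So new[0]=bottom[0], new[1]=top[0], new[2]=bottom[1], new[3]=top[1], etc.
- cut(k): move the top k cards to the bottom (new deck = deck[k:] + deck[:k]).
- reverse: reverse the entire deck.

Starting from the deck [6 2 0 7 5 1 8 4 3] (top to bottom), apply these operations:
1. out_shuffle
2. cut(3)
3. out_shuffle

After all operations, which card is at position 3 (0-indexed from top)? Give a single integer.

After op 1 (out_shuffle): [6 1 2 8 0 4 7 3 5]
After op 2 (cut(3)): [8 0 4 7 3 5 6 1 2]
After op 3 (out_shuffle): [8 5 0 6 4 1 7 2 3]
Position 3: card 6.

Answer: 6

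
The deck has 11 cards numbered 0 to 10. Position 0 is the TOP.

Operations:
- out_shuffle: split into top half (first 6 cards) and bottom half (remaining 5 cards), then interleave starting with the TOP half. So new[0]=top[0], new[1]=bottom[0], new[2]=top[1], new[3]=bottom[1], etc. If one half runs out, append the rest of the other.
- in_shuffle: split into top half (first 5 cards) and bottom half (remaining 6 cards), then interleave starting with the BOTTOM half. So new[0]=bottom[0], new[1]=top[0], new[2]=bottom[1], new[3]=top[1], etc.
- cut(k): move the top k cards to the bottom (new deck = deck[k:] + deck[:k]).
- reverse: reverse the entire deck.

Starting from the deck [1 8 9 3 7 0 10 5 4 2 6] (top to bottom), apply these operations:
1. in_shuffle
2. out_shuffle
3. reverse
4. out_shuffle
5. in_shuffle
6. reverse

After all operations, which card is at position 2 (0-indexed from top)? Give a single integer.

After op 1 (in_shuffle): [0 1 10 8 5 9 4 3 2 7 6]
After op 2 (out_shuffle): [0 4 1 3 10 2 8 7 5 6 9]
After op 3 (reverse): [9 6 5 7 8 2 10 3 1 4 0]
After op 4 (out_shuffle): [9 10 6 3 5 1 7 4 8 0 2]
After op 5 (in_shuffle): [1 9 7 10 4 6 8 3 0 5 2]
After op 6 (reverse): [2 5 0 3 8 6 4 10 7 9 1]
Position 2: card 0.

Answer: 0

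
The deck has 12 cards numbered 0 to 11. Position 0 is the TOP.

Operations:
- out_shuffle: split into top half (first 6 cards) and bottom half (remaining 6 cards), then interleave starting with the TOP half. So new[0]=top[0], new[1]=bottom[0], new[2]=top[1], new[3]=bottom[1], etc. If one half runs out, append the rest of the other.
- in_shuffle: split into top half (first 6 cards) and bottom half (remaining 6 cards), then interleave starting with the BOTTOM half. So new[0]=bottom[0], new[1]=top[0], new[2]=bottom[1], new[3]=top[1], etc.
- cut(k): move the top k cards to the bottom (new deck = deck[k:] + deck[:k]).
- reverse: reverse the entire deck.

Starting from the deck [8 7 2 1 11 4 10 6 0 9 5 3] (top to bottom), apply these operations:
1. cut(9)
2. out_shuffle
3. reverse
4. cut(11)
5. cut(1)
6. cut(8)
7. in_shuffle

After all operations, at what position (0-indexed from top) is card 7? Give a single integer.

After op 1 (cut(9)): [9 5 3 8 7 2 1 11 4 10 6 0]
After op 2 (out_shuffle): [9 1 5 11 3 4 8 10 7 6 2 0]
After op 3 (reverse): [0 2 6 7 10 8 4 3 11 5 1 9]
After op 4 (cut(11)): [9 0 2 6 7 10 8 4 3 11 5 1]
After op 5 (cut(1)): [0 2 6 7 10 8 4 3 11 5 1 9]
After op 6 (cut(8)): [11 5 1 9 0 2 6 7 10 8 4 3]
After op 7 (in_shuffle): [6 11 7 5 10 1 8 9 4 0 3 2]
Card 7 is at position 2.

Answer: 2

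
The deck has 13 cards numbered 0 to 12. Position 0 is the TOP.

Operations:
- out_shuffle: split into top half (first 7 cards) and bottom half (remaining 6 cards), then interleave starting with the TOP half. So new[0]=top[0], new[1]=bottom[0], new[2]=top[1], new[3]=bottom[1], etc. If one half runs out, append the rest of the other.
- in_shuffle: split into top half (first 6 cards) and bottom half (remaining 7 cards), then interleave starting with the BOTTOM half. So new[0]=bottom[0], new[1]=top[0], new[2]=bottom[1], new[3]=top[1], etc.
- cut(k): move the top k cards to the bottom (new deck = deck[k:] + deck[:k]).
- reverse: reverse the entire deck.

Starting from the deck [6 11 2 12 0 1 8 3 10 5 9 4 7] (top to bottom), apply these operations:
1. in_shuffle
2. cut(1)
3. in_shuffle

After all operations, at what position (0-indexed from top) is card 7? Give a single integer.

After op 1 (in_shuffle): [8 6 3 11 10 2 5 12 9 0 4 1 7]
After op 2 (cut(1)): [6 3 11 10 2 5 12 9 0 4 1 7 8]
After op 3 (in_shuffle): [12 6 9 3 0 11 4 10 1 2 7 5 8]
Card 7 is at position 10.

Answer: 10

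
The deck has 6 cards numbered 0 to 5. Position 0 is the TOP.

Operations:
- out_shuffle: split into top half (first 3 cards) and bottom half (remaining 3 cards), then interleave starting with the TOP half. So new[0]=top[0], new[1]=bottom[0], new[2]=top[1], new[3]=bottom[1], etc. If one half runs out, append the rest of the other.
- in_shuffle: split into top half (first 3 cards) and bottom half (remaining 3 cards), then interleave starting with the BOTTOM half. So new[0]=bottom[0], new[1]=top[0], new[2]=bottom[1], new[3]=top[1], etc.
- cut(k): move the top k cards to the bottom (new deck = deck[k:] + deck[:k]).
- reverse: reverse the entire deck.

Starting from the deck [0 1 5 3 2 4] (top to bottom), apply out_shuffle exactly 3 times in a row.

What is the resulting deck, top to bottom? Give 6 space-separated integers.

Answer: 0 5 2 1 3 4

Derivation:
After op 1 (out_shuffle): [0 3 1 2 5 4]
After op 2 (out_shuffle): [0 2 3 5 1 4]
After op 3 (out_shuffle): [0 5 2 1 3 4]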